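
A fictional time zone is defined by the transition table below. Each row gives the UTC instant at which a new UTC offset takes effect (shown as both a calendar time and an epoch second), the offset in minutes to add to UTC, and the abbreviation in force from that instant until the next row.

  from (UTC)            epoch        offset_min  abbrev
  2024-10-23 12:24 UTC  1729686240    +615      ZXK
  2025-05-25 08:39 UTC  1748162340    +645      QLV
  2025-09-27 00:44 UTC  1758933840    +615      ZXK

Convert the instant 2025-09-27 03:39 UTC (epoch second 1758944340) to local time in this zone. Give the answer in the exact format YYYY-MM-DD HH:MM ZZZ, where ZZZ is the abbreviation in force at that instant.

Query: 2025-09-27 03:39 UTC
Rule 3/3 (ZXK, +10:15): 2025-09-27 00:44 UTC ≤ query < +∞
3·60 + 39 + 615 = 834 min
834 = 0·1440 + 834; 834 = 13·60 + 54 → 13:54, same day
→ 2025-09-27 13:54 ZXK

2025-09-27 13:54 ZXK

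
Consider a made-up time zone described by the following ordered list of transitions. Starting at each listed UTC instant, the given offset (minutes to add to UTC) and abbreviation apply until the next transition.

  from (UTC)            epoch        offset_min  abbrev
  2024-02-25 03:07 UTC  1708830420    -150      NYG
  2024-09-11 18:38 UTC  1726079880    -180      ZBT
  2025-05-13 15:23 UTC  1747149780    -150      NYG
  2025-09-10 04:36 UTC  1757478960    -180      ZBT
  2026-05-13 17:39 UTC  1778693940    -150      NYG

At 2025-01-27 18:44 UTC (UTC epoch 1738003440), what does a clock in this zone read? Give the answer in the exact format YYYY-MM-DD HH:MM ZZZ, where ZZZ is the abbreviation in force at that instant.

Query: 2025-01-27 18:44 UTC
Rule 2/5 (ZBT, -03:00): 2024-09-11 18:38 UTC ≤ query < 2025-05-13 15:23 UTC
18·60 + 44 - 180 = 944 min
944 = 0·1440 + 944; 944 = 15·60 + 44 → 15:44, same day
→ 2025-01-27 15:44 ZBT

2025-01-27 15:44 ZBT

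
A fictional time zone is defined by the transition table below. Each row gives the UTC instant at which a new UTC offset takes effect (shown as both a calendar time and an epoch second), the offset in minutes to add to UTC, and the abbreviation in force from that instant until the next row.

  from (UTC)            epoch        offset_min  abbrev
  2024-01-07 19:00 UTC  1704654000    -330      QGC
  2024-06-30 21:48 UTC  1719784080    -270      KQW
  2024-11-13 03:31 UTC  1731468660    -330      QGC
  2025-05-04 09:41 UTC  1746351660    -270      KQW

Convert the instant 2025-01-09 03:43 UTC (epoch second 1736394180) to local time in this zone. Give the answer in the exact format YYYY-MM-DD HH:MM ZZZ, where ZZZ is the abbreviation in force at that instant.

Query: 2025-01-09 03:43 UTC
Rule 3/4 (QGC, -05:30): 2024-11-13 03:31 UTC ≤ query < 2025-05-04 09:41 UTC
3·60 + 43 - 330 = -107 min
-107 = -1·1440 + 1333; 1333 = 22·60 + 13 → 22:13, 2025-01-09 - 1 day = 2025-01-08
→ 2025-01-08 22:13 QGC

2025-01-08 22:13 QGC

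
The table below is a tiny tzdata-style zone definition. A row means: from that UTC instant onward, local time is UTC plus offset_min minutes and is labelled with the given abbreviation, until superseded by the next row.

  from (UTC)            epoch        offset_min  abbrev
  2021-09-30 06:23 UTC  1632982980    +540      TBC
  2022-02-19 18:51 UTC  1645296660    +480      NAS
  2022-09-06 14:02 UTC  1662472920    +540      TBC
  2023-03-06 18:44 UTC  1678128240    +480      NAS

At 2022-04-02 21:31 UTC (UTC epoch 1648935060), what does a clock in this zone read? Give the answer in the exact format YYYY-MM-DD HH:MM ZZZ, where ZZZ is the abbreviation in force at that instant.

2022-04-03 05:31 NAS

Query: 2022-04-02 21:31 UTC
Rule 2/4 (NAS, +08:00): 2022-02-19 18:51 UTC ≤ query < 2022-09-06 14:02 UTC
21·60 + 31 + 480 = 1771 min
1771 = 1·1440 + 331; 331 = 5·60 + 31 → 05:31, 2022-04-02 + 1 day = 2022-04-03
→ 2022-04-03 05:31 NAS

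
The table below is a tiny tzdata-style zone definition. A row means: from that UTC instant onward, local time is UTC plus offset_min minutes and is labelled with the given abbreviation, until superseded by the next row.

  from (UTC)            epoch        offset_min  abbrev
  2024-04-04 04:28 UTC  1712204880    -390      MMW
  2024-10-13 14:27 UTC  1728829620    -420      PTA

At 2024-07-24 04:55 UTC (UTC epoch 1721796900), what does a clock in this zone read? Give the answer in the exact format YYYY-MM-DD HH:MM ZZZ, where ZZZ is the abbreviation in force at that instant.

Query: 2024-07-24 04:55 UTC
Rule 1/2 (MMW, -06:30): 2024-04-04 04:28 UTC ≤ query < 2024-10-13 14:27 UTC
4·60 + 55 - 390 = -95 min
-95 = -1·1440 + 1345; 1345 = 22·60 + 25 → 22:25, 2024-07-24 - 1 day = 2024-07-23
→ 2024-07-23 22:25 MMW

2024-07-23 22:25 MMW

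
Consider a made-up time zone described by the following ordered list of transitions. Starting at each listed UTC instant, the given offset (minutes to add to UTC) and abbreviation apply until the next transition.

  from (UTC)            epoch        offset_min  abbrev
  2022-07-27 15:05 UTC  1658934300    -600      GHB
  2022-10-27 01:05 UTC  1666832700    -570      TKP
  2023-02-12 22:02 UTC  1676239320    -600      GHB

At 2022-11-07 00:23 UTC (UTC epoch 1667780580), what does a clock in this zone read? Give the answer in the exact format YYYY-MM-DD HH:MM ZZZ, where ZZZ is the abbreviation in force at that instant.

2022-11-06 14:53 TKP

Query: 2022-11-07 00:23 UTC
Rule 2/3 (TKP, -09:30): 2022-10-27 01:05 UTC ≤ query < 2023-02-12 22:02 UTC
0·60 + 23 - 570 = -547 min
-547 = -1·1440 + 893; 893 = 14·60 + 53 → 14:53, 2022-11-07 - 1 day = 2022-11-06
→ 2022-11-06 14:53 TKP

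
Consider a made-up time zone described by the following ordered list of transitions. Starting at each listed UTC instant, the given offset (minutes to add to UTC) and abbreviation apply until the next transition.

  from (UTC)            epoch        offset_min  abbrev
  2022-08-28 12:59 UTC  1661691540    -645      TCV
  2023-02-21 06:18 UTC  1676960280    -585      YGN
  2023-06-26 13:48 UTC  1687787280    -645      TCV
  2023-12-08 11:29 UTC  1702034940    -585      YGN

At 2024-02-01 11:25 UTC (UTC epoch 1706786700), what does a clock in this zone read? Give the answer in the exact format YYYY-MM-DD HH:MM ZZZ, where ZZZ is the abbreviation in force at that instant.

2024-02-01 01:40 YGN

Query: 2024-02-01 11:25 UTC
Rule 4/4 (YGN, -09:45): 2023-12-08 11:29 UTC ≤ query < +∞
11·60 + 25 - 585 = 100 min
100 = 0·1440 + 100; 100 = 1·60 + 40 → 01:40, same day
→ 2024-02-01 01:40 YGN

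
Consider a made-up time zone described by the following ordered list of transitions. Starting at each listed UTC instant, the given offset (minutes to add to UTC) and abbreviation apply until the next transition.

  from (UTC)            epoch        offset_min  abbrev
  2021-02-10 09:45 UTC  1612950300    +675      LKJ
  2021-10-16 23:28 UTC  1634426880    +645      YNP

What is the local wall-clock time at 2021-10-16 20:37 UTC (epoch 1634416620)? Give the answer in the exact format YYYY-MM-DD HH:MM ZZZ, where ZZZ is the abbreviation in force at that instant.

Query: 2021-10-16 20:37 UTC
Rule 1/2 (LKJ, +11:15): 2021-02-10 09:45 UTC ≤ query < 2021-10-16 23:28 UTC
20·60 + 37 + 675 = 1912 min
1912 = 1·1440 + 472; 472 = 7·60 + 52 → 07:52, 2021-10-16 + 1 day = 2021-10-17
→ 2021-10-17 07:52 LKJ

2021-10-17 07:52 LKJ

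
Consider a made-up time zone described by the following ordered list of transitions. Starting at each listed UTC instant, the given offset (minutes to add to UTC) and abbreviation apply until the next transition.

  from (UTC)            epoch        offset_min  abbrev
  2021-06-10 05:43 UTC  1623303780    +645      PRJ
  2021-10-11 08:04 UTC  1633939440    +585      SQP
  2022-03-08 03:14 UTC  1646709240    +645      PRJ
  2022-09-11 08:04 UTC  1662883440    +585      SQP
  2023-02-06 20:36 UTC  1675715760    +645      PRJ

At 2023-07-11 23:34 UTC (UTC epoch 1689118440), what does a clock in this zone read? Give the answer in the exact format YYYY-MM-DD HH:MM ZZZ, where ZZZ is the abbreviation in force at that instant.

Query: 2023-07-11 23:34 UTC
Rule 5/5 (PRJ, +10:45): 2023-02-06 20:36 UTC ≤ query < +∞
23·60 + 34 + 645 = 2059 min
2059 = 1·1440 + 619; 619 = 10·60 + 19 → 10:19, 2023-07-11 + 1 day = 2023-07-12
→ 2023-07-12 10:19 PRJ

2023-07-12 10:19 PRJ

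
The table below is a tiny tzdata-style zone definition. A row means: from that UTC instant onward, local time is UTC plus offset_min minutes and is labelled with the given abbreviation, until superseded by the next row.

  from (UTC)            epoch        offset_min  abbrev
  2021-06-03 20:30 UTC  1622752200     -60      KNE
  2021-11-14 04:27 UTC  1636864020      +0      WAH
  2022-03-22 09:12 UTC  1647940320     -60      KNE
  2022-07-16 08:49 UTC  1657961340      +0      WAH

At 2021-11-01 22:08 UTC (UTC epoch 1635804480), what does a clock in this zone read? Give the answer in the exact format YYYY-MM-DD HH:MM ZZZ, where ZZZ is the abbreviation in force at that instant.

Query: 2021-11-01 22:08 UTC
Rule 1/4 (KNE, -01:00): 2021-06-03 20:30 UTC ≤ query < 2021-11-14 04:27 UTC
22·60 + 8 - 60 = 1268 min
1268 = 0·1440 + 1268; 1268 = 21·60 + 8 → 21:08, same day
→ 2021-11-01 21:08 KNE

2021-11-01 21:08 KNE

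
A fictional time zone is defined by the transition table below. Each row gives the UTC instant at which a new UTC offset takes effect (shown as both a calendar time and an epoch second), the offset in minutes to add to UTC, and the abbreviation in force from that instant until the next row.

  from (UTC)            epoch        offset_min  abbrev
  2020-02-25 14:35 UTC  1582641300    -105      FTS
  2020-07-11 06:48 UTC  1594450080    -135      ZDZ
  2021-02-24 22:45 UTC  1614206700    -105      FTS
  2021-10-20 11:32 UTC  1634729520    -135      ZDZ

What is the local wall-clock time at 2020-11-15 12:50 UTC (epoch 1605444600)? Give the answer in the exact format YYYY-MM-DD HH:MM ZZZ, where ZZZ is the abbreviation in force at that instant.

Query: 2020-11-15 12:50 UTC
Rule 2/4 (ZDZ, -02:15): 2020-07-11 06:48 UTC ≤ query < 2021-02-24 22:45 UTC
12·60 + 50 - 135 = 635 min
635 = 0·1440 + 635; 635 = 10·60 + 35 → 10:35, same day
→ 2020-11-15 10:35 ZDZ

2020-11-15 10:35 ZDZ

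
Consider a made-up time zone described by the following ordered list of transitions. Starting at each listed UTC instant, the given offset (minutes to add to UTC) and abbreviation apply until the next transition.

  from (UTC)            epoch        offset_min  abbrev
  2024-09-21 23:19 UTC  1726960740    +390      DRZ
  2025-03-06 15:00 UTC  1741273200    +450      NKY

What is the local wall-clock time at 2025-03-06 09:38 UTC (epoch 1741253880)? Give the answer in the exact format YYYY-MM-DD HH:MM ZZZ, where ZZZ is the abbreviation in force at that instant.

2025-03-06 16:08 DRZ

Query: 2025-03-06 09:38 UTC
Rule 1/2 (DRZ, +06:30): 2024-09-21 23:19 UTC ≤ query < 2025-03-06 15:00 UTC
9·60 + 38 + 390 = 968 min
968 = 0·1440 + 968; 968 = 16·60 + 8 → 16:08, same day
→ 2025-03-06 16:08 DRZ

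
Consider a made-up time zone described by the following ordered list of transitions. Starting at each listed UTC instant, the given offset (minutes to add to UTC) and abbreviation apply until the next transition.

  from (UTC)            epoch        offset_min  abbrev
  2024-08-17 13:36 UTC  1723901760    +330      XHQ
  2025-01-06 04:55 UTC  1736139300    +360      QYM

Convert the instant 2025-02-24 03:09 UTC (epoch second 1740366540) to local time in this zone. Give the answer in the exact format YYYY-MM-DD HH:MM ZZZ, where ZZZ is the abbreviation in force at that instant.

Query: 2025-02-24 03:09 UTC
Rule 2/2 (QYM, +06:00): 2025-01-06 04:55 UTC ≤ query < +∞
3·60 + 9 + 360 = 549 min
549 = 0·1440 + 549; 549 = 9·60 + 9 → 09:09, same day
→ 2025-02-24 09:09 QYM

2025-02-24 09:09 QYM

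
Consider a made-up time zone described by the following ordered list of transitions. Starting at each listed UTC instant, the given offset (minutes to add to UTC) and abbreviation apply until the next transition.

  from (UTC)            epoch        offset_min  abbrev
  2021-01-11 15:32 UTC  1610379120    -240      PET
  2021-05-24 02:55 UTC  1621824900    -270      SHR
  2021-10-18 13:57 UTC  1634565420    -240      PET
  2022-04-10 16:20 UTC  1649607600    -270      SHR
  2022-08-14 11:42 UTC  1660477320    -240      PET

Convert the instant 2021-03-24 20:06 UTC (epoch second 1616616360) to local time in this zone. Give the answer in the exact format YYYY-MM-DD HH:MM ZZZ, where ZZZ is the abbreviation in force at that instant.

Query: 2021-03-24 20:06 UTC
Rule 1/5 (PET, -04:00): 2021-01-11 15:32 UTC ≤ query < 2021-05-24 02:55 UTC
20·60 + 6 - 240 = 966 min
966 = 0·1440 + 966; 966 = 16·60 + 6 → 16:06, same day
→ 2021-03-24 16:06 PET

2021-03-24 16:06 PET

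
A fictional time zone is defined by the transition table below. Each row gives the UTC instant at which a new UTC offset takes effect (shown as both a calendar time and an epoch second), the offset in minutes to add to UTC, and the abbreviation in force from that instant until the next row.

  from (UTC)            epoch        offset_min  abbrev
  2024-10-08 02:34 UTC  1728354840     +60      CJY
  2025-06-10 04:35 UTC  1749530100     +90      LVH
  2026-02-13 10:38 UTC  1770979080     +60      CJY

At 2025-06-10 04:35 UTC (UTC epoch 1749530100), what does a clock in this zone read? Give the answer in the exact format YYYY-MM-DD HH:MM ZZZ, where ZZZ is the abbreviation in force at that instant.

2025-06-10 06:05 LVH

Query: 2025-06-10 04:35 UTC
Rule 2/3 (LVH, +01:30): 2025-06-10 04:35 UTC ≤ query < 2026-02-13 10:38 UTC
4·60 + 35 + 90 = 365 min
365 = 0·1440 + 365; 365 = 6·60 + 5 → 06:05, same day
→ 2025-06-10 06:05 LVH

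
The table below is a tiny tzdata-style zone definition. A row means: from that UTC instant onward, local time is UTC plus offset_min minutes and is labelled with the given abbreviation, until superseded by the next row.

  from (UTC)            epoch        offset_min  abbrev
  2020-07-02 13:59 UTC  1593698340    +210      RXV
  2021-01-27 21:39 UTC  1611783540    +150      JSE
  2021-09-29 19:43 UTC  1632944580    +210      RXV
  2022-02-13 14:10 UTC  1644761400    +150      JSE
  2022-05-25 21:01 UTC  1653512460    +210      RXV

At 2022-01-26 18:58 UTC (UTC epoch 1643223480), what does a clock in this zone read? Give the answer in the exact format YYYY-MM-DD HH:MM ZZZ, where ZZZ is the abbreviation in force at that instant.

Query: 2022-01-26 18:58 UTC
Rule 3/5 (RXV, +03:30): 2021-09-29 19:43 UTC ≤ query < 2022-02-13 14:10 UTC
18·60 + 58 + 210 = 1348 min
1348 = 0·1440 + 1348; 1348 = 22·60 + 28 → 22:28, same day
→ 2022-01-26 22:28 RXV

2022-01-26 22:28 RXV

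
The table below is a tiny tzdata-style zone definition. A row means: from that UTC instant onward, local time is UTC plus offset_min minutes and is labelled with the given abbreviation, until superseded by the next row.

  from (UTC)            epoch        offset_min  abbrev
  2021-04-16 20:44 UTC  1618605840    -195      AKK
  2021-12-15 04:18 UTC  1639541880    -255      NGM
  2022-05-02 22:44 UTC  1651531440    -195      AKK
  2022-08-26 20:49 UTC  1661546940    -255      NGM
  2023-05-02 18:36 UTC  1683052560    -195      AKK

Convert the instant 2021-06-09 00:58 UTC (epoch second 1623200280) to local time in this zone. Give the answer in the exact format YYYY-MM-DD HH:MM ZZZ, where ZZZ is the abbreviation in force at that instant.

Query: 2021-06-09 00:58 UTC
Rule 1/5 (AKK, -03:15): 2021-04-16 20:44 UTC ≤ query < 2021-12-15 04:18 UTC
0·60 + 58 - 195 = -137 min
-137 = -1·1440 + 1303; 1303 = 21·60 + 43 → 21:43, 2021-06-09 - 1 day = 2021-06-08
→ 2021-06-08 21:43 AKK

2021-06-08 21:43 AKK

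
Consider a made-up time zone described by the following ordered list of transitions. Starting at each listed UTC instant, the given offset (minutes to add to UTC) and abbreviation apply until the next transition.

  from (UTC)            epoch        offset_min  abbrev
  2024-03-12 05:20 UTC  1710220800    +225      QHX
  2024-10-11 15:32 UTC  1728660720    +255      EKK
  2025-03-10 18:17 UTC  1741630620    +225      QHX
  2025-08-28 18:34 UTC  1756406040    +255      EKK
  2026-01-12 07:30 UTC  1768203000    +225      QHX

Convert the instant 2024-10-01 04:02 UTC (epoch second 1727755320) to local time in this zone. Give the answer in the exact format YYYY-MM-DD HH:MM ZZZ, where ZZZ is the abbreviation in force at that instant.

Query: 2024-10-01 04:02 UTC
Rule 1/5 (QHX, +03:45): 2024-03-12 05:20 UTC ≤ query < 2024-10-11 15:32 UTC
4·60 + 2 + 225 = 467 min
467 = 0·1440 + 467; 467 = 7·60 + 47 → 07:47, same day
→ 2024-10-01 07:47 QHX

2024-10-01 07:47 QHX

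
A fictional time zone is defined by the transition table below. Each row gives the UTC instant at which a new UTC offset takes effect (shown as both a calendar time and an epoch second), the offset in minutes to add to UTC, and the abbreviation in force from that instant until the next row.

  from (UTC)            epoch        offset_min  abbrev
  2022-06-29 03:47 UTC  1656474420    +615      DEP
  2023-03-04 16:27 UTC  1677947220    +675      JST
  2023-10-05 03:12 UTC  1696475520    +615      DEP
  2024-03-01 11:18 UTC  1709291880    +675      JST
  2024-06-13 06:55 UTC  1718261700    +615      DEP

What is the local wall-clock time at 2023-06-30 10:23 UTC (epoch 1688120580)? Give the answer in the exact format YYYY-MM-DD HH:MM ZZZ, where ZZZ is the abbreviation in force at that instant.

2023-06-30 21:38 JST

Query: 2023-06-30 10:23 UTC
Rule 2/5 (JST, +11:15): 2023-03-04 16:27 UTC ≤ query < 2023-10-05 03:12 UTC
10·60 + 23 + 675 = 1298 min
1298 = 0·1440 + 1298; 1298 = 21·60 + 38 → 21:38, same day
→ 2023-06-30 21:38 JST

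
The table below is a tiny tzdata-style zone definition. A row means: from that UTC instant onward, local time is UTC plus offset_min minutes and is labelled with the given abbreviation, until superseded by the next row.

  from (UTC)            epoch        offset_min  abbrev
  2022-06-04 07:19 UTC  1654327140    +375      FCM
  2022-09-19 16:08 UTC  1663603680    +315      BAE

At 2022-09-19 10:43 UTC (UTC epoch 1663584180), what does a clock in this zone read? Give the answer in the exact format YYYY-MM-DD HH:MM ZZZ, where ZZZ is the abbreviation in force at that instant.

2022-09-19 16:58 FCM

Query: 2022-09-19 10:43 UTC
Rule 1/2 (FCM, +06:15): 2022-06-04 07:19 UTC ≤ query < 2022-09-19 16:08 UTC
10·60 + 43 + 375 = 1018 min
1018 = 0·1440 + 1018; 1018 = 16·60 + 58 → 16:58, same day
→ 2022-09-19 16:58 FCM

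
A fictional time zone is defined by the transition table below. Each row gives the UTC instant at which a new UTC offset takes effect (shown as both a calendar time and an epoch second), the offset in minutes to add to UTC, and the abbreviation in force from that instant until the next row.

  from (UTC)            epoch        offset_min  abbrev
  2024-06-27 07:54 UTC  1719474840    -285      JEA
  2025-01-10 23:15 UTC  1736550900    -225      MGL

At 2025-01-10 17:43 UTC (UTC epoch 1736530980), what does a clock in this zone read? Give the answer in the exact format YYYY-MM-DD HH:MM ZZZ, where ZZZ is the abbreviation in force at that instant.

2025-01-10 12:58 JEA

Query: 2025-01-10 17:43 UTC
Rule 1/2 (JEA, -04:45): 2024-06-27 07:54 UTC ≤ query < 2025-01-10 23:15 UTC
17·60 + 43 - 285 = 778 min
778 = 0·1440 + 778; 778 = 12·60 + 58 → 12:58, same day
→ 2025-01-10 12:58 JEA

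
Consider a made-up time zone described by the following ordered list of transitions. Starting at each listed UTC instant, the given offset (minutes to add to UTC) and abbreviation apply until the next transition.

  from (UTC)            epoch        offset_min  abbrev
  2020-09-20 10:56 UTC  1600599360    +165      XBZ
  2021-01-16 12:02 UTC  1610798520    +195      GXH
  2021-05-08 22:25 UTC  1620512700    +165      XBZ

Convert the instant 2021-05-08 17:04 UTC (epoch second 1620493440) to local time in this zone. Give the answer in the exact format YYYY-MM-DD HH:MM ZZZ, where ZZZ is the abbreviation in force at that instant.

Query: 2021-05-08 17:04 UTC
Rule 2/3 (GXH, +03:15): 2021-01-16 12:02 UTC ≤ query < 2021-05-08 22:25 UTC
17·60 + 4 + 195 = 1219 min
1219 = 0·1440 + 1219; 1219 = 20·60 + 19 → 20:19, same day
→ 2021-05-08 20:19 GXH

2021-05-08 20:19 GXH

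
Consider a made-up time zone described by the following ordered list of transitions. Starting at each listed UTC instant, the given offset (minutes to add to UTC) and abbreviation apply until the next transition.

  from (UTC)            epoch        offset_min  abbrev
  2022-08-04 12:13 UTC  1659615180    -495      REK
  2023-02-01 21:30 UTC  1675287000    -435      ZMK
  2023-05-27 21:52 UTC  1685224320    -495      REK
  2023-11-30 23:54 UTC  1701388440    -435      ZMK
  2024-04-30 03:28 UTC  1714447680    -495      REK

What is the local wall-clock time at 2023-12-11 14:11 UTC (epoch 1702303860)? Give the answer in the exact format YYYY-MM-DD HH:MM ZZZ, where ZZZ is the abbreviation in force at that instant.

2023-12-11 06:56 ZMK

Query: 2023-12-11 14:11 UTC
Rule 4/5 (ZMK, -07:15): 2023-11-30 23:54 UTC ≤ query < 2024-04-30 03:28 UTC
14·60 + 11 - 435 = 416 min
416 = 0·1440 + 416; 416 = 6·60 + 56 → 06:56, same day
→ 2023-12-11 06:56 ZMK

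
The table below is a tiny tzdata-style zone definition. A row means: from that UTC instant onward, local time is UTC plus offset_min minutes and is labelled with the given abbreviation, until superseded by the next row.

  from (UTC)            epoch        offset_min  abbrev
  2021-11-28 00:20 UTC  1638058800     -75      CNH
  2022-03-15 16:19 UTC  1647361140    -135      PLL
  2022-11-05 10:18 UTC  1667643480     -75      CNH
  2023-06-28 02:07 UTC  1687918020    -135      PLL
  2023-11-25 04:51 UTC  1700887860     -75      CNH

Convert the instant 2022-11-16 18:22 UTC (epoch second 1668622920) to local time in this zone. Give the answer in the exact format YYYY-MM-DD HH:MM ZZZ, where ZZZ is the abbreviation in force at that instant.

2022-11-16 17:07 CNH

Query: 2022-11-16 18:22 UTC
Rule 3/5 (CNH, -01:15): 2022-11-05 10:18 UTC ≤ query < 2023-06-28 02:07 UTC
18·60 + 22 - 75 = 1027 min
1027 = 0·1440 + 1027; 1027 = 17·60 + 7 → 17:07, same day
→ 2022-11-16 17:07 CNH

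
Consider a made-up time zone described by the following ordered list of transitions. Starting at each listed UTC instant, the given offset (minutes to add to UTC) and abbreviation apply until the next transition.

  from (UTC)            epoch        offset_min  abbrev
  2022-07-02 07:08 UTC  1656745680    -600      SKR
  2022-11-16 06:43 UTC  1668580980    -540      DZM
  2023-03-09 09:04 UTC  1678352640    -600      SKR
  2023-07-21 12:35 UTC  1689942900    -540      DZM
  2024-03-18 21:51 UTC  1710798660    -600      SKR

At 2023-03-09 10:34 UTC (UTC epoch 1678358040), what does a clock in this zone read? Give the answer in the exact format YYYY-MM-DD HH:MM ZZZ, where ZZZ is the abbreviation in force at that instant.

2023-03-09 00:34 SKR

Query: 2023-03-09 10:34 UTC
Rule 3/5 (SKR, -10:00): 2023-03-09 09:04 UTC ≤ query < 2023-07-21 12:35 UTC
10·60 + 34 - 600 = 34 min
34 = 0·1440 + 34; 34 = 0·60 + 34 → 00:34, same day
→ 2023-03-09 00:34 SKR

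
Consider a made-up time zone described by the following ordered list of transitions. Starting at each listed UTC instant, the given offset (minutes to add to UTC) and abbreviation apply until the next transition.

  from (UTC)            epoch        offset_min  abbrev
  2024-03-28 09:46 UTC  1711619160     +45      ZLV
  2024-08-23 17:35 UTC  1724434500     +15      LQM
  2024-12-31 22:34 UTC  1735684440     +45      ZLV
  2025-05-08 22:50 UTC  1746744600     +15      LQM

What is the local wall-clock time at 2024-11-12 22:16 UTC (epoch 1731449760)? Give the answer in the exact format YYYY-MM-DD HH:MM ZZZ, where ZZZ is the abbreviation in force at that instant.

Query: 2024-11-12 22:16 UTC
Rule 2/4 (LQM, +00:15): 2024-08-23 17:35 UTC ≤ query < 2024-12-31 22:34 UTC
22·60 + 16 + 15 = 1351 min
1351 = 0·1440 + 1351; 1351 = 22·60 + 31 → 22:31, same day
→ 2024-11-12 22:31 LQM

2024-11-12 22:31 LQM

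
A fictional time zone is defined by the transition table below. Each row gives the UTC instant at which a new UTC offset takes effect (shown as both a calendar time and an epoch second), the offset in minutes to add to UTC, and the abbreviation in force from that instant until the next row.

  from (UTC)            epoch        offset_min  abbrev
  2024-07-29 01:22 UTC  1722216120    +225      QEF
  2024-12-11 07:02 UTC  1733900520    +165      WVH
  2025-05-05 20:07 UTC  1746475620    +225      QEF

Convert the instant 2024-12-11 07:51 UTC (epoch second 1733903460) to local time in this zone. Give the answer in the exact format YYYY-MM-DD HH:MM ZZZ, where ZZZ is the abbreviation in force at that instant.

Query: 2024-12-11 07:51 UTC
Rule 2/3 (WVH, +02:45): 2024-12-11 07:02 UTC ≤ query < 2025-05-05 20:07 UTC
7·60 + 51 + 165 = 636 min
636 = 0·1440 + 636; 636 = 10·60 + 36 → 10:36, same day
→ 2024-12-11 10:36 WVH

2024-12-11 10:36 WVH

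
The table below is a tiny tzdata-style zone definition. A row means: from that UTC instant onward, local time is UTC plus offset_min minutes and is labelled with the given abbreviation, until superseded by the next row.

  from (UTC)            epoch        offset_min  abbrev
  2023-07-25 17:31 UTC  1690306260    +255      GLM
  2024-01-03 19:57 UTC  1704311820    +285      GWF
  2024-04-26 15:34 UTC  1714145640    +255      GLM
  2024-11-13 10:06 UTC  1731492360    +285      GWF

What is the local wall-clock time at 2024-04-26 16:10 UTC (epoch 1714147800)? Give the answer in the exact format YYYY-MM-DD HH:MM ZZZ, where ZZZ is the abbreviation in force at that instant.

Query: 2024-04-26 16:10 UTC
Rule 3/4 (GLM, +04:15): 2024-04-26 15:34 UTC ≤ query < 2024-11-13 10:06 UTC
16·60 + 10 + 255 = 1225 min
1225 = 0·1440 + 1225; 1225 = 20·60 + 25 → 20:25, same day
→ 2024-04-26 20:25 GLM

2024-04-26 20:25 GLM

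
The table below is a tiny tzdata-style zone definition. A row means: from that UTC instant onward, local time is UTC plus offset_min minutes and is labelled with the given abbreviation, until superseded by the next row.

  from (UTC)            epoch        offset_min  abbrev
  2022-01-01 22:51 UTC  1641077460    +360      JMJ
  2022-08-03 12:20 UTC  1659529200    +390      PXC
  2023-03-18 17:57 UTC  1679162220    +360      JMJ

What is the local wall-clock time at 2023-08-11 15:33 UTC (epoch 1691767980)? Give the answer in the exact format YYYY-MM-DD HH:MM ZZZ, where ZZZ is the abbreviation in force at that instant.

2023-08-11 21:33 JMJ

Query: 2023-08-11 15:33 UTC
Rule 3/3 (JMJ, +06:00): 2023-03-18 17:57 UTC ≤ query < +∞
15·60 + 33 + 360 = 1293 min
1293 = 0·1440 + 1293; 1293 = 21·60 + 33 → 21:33, same day
→ 2023-08-11 21:33 JMJ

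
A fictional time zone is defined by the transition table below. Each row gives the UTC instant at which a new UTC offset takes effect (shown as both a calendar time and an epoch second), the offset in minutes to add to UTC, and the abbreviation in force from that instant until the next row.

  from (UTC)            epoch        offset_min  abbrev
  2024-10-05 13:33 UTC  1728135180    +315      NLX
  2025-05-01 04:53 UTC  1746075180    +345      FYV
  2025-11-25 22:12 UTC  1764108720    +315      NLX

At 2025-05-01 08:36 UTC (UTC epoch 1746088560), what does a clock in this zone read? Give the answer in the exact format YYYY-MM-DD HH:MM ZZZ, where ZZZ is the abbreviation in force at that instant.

2025-05-01 14:21 FYV

Query: 2025-05-01 08:36 UTC
Rule 2/3 (FYV, +05:45): 2025-05-01 04:53 UTC ≤ query < 2025-11-25 22:12 UTC
8·60 + 36 + 345 = 861 min
861 = 0·1440 + 861; 861 = 14·60 + 21 → 14:21, same day
→ 2025-05-01 14:21 FYV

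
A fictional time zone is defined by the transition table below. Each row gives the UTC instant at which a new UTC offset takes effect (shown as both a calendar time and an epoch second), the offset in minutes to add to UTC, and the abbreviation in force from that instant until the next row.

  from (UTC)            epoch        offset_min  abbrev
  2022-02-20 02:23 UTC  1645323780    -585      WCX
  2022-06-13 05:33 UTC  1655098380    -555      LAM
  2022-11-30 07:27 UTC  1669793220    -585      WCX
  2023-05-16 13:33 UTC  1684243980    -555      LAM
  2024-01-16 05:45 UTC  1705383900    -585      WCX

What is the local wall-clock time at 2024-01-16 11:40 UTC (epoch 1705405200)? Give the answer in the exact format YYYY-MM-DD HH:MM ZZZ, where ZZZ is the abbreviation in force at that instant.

2024-01-16 01:55 WCX

Query: 2024-01-16 11:40 UTC
Rule 5/5 (WCX, -09:45): 2024-01-16 05:45 UTC ≤ query < +∞
11·60 + 40 - 585 = 115 min
115 = 0·1440 + 115; 115 = 1·60 + 55 → 01:55, same day
→ 2024-01-16 01:55 WCX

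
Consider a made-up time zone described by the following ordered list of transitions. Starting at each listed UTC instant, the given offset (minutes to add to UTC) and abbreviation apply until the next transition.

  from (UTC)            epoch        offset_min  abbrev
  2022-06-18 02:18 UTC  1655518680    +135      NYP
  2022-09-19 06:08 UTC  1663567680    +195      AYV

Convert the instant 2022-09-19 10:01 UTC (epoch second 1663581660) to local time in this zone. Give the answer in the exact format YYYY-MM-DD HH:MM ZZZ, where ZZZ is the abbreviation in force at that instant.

2022-09-19 13:16 AYV

Query: 2022-09-19 10:01 UTC
Rule 2/2 (AYV, +03:15): 2022-09-19 06:08 UTC ≤ query < +∞
10·60 + 1 + 195 = 796 min
796 = 0·1440 + 796; 796 = 13·60 + 16 → 13:16, same day
→ 2022-09-19 13:16 AYV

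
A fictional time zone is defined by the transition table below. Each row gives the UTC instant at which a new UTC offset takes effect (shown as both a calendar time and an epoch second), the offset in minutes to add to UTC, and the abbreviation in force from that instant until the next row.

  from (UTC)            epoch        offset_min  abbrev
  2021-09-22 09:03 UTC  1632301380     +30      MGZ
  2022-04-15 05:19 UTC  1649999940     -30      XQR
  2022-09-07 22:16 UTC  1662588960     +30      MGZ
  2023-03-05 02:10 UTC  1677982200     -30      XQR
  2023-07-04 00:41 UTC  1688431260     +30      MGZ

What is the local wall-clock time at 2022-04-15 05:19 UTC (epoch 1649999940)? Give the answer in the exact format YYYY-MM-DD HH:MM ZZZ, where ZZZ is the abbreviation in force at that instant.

2022-04-15 04:49 XQR

Query: 2022-04-15 05:19 UTC
Rule 2/5 (XQR, -00:30): 2022-04-15 05:19 UTC ≤ query < 2022-09-07 22:16 UTC
5·60 + 19 - 30 = 289 min
289 = 0·1440 + 289; 289 = 4·60 + 49 → 04:49, same day
→ 2022-04-15 04:49 XQR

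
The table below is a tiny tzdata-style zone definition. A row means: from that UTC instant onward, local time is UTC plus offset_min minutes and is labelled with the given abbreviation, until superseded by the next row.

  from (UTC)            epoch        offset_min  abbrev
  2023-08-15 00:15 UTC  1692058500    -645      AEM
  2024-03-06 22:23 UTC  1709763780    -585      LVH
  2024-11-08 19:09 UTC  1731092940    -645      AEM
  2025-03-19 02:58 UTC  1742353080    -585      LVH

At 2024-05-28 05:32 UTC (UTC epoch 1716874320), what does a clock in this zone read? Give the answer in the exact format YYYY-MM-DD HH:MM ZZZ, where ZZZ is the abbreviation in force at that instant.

2024-05-27 19:47 LVH

Query: 2024-05-28 05:32 UTC
Rule 2/4 (LVH, -09:45): 2024-03-06 22:23 UTC ≤ query < 2024-11-08 19:09 UTC
5·60 + 32 - 585 = -253 min
-253 = -1·1440 + 1187; 1187 = 19·60 + 47 → 19:47, 2024-05-28 - 1 day = 2024-05-27
→ 2024-05-27 19:47 LVH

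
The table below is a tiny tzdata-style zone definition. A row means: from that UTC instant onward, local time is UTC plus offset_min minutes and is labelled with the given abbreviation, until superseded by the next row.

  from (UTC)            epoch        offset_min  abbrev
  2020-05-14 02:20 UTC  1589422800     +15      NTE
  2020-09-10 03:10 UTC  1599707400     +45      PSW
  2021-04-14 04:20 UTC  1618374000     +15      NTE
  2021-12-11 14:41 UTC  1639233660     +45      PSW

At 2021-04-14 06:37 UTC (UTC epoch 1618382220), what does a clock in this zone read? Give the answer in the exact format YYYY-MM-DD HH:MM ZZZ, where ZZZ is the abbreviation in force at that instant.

2021-04-14 06:52 NTE

Query: 2021-04-14 06:37 UTC
Rule 3/4 (NTE, +00:15): 2021-04-14 04:20 UTC ≤ query < 2021-12-11 14:41 UTC
6·60 + 37 + 15 = 412 min
412 = 0·1440 + 412; 412 = 6·60 + 52 → 06:52, same day
→ 2021-04-14 06:52 NTE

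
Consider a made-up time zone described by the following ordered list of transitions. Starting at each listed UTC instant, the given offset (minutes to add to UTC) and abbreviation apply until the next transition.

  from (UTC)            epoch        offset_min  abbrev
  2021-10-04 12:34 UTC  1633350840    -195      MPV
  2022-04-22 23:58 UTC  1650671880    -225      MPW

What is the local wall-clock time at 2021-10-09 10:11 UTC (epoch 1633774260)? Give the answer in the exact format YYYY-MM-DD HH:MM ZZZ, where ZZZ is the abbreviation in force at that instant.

Query: 2021-10-09 10:11 UTC
Rule 1/2 (MPV, -03:15): 2021-10-04 12:34 UTC ≤ query < 2022-04-22 23:58 UTC
10·60 + 11 - 195 = 416 min
416 = 0·1440 + 416; 416 = 6·60 + 56 → 06:56, same day
→ 2021-10-09 06:56 MPV

2021-10-09 06:56 MPV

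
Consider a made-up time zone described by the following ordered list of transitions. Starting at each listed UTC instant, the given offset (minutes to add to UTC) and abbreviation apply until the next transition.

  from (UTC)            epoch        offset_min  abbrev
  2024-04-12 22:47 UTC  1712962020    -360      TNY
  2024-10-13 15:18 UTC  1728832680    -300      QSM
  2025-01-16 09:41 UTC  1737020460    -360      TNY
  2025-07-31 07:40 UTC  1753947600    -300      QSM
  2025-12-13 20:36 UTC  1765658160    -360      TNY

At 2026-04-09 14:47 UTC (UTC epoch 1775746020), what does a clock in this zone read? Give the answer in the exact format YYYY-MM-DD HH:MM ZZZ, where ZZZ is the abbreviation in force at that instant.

Query: 2026-04-09 14:47 UTC
Rule 5/5 (TNY, -06:00): 2025-12-13 20:36 UTC ≤ query < +∞
14·60 + 47 - 360 = 527 min
527 = 0·1440 + 527; 527 = 8·60 + 47 → 08:47, same day
→ 2026-04-09 08:47 TNY

2026-04-09 08:47 TNY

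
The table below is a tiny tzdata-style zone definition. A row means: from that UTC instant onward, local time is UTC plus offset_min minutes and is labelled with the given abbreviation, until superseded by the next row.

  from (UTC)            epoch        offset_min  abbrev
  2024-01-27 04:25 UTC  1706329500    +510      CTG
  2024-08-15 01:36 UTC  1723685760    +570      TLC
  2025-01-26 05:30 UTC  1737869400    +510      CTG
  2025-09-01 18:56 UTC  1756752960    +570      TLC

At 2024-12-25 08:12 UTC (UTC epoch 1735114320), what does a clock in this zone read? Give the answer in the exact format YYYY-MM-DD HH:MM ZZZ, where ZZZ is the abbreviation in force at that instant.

2024-12-25 17:42 TLC

Query: 2024-12-25 08:12 UTC
Rule 2/4 (TLC, +09:30): 2024-08-15 01:36 UTC ≤ query < 2025-01-26 05:30 UTC
8·60 + 12 + 570 = 1062 min
1062 = 0·1440 + 1062; 1062 = 17·60 + 42 → 17:42, same day
→ 2024-12-25 17:42 TLC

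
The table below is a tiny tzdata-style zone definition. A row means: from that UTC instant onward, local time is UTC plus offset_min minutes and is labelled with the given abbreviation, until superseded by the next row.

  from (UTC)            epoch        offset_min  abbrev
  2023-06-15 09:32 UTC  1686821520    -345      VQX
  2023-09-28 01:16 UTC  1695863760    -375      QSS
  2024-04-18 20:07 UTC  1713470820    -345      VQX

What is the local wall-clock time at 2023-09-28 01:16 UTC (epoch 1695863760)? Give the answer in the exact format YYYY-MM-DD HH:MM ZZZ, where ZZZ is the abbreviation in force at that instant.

Query: 2023-09-28 01:16 UTC
Rule 2/3 (QSS, -06:15): 2023-09-28 01:16 UTC ≤ query < 2024-04-18 20:07 UTC
1·60 + 16 - 375 = -299 min
-299 = -1·1440 + 1141; 1141 = 19·60 + 1 → 19:01, 2023-09-28 - 1 day = 2023-09-27
→ 2023-09-27 19:01 QSS

2023-09-27 19:01 QSS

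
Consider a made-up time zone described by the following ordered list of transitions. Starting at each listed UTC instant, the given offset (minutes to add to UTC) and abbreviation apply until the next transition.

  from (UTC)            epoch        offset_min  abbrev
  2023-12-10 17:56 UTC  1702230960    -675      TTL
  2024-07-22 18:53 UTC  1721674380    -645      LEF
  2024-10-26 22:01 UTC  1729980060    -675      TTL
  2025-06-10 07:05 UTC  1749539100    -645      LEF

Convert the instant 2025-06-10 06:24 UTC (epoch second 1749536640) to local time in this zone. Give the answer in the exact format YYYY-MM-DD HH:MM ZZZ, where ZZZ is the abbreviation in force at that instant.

Query: 2025-06-10 06:24 UTC
Rule 3/4 (TTL, -11:15): 2024-10-26 22:01 UTC ≤ query < 2025-06-10 07:05 UTC
6·60 + 24 - 675 = -291 min
-291 = -1·1440 + 1149; 1149 = 19·60 + 9 → 19:09, 2025-06-10 - 1 day = 2025-06-09
→ 2025-06-09 19:09 TTL

2025-06-09 19:09 TTL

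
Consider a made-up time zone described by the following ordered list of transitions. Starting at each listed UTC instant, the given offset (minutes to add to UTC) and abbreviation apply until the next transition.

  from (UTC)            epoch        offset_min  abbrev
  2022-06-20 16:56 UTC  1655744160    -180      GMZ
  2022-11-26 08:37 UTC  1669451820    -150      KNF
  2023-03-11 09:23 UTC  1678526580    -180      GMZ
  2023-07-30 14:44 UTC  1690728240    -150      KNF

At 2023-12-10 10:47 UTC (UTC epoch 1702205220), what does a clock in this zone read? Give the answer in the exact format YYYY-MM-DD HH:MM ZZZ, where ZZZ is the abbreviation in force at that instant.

2023-12-10 08:17 KNF

Query: 2023-12-10 10:47 UTC
Rule 4/4 (KNF, -02:30): 2023-07-30 14:44 UTC ≤ query < +∞
10·60 + 47 - 150 = 497 min
497 = 0·1440 + 497; 497 = 8·60 + 17 → 08:17, same day
→ 2023-12-10 08:17 KNF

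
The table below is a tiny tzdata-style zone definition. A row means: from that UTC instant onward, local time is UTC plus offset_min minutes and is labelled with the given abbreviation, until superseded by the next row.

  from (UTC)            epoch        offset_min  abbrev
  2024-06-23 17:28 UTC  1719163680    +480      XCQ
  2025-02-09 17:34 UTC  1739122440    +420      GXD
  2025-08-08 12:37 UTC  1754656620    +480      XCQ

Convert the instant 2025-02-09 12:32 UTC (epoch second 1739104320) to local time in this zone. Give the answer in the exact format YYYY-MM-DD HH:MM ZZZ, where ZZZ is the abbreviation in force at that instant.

Query: 2025-02-09 12:32 UTC
Rule 1/3 (XCQ, +08:00): 2024-06-23 17:28 UTC ≤ query < 2025-02-09 17:34 UTC
12·60 + 32 + 480 = 1232 min
1232 = 0·1440 + 1232; 1232 = 20·60 + 32 → 20:32, same day
→ 2025-02-09 20:32 XCQ

2025-02-09 20:32 XCQ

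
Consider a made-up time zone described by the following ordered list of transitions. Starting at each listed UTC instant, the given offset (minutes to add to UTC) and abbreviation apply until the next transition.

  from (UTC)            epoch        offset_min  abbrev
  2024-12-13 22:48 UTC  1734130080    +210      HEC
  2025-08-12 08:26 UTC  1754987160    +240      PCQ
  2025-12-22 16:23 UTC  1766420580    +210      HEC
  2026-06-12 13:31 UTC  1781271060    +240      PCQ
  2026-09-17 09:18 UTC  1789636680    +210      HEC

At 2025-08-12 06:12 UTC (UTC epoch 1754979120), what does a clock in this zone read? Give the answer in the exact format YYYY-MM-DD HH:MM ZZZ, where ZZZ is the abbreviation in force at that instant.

2025-08-12 09:42 HEC

Query: 2025-08-12 06:12 UTC
Rule 1/5 (HEC, +03:30): 2024-12-13 22:48 UTC ≤ query < 2025-08-12 08:26 UTC
6·60 + 12 + 210 = 582 min
582 = 0·1440 + 582; 582 = 9·60 + 42 → 09:42, same day
→ 2025-08-12 09:42 HEC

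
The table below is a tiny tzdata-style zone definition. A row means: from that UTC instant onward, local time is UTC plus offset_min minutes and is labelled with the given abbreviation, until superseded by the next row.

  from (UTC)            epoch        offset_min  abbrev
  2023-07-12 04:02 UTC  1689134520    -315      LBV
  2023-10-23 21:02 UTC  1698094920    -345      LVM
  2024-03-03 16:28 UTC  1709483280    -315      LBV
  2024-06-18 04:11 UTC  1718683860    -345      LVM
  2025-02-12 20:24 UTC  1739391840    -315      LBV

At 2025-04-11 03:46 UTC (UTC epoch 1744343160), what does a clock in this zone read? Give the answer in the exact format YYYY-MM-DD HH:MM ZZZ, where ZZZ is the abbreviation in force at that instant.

Query: 2025-04-11 03:46 UTC
Rule 5/5 (LBV, -05:15): 2025-02-12 20:24 UTC ≤ query < +∞
3·60 + 46 - 315 = -89 min
-89 = -1·1440 + 1351; 1351 = 22·60 + 31 → 22:31, 2025-04-11 - 1 day = 2025-04-10
→ 2025-04-10 22:31 LBV

2025-04-10 22:31 LBV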